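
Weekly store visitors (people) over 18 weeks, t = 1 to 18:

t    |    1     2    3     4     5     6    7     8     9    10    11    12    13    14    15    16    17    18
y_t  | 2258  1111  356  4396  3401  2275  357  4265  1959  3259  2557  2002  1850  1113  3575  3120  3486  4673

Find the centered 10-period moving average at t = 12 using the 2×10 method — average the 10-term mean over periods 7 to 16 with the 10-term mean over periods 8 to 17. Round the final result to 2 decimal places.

2562.15

Sum over 7–16: 357 + 4265 + 1959 + 3259 + 2557 + 2002 + 1850 + 1113 + 3575 + 3120 = 24057
Sum over 8–17: 4265 + 1959 + 3259 + 2557 + 2002 + 1850 + 1113 + 3575 + 3120 + 3486 = 27186
CMA at t=12 = (24057 + 27186) / (2·10) = 51243 / 20 = 2562.15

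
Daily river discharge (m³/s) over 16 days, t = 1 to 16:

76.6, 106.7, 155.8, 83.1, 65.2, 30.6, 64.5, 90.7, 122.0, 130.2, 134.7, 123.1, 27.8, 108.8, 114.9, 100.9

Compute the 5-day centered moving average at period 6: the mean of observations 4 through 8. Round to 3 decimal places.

66.820

Sum of periods 4–8: 83.1 + 65.2 + 30.6 + 64.5 + 90.7 = 334.1
Divide by 5: 334.1 / 5 = 66.820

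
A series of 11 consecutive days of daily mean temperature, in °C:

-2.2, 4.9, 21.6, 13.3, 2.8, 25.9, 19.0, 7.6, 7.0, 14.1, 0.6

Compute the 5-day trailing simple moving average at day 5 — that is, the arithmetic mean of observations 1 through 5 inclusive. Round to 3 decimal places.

8.080

Sum of periods 1–5: (-2.2) + 4.9 + 21.6 + 13.3 + 2.8 = 40.4
Divide by 5: 40.4 / 5 = 8.080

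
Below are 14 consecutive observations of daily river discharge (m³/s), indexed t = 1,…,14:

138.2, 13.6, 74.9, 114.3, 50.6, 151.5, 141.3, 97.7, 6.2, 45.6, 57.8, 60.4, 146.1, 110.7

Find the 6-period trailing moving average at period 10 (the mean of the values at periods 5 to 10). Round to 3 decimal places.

82.150

Sum of periods 5–10: 50.6 + 151.5 + 141.3 + 97.7 + 6.2 + 45.6 = 492.9
Divide by 6: 492.9 / 6 = 82.150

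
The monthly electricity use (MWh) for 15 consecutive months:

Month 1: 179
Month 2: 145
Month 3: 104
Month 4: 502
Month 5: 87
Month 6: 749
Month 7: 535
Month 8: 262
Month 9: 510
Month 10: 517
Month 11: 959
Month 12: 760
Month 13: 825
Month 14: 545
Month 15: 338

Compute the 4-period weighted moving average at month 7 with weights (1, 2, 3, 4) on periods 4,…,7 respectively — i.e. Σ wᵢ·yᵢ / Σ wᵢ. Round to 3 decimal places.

506.300

Weighted sum: 1·502 + 2·87 + 3·749 + 4·535 = 502 + 174 + 2247 + 2140 = 5063
Weight total: 1 + 2 + 3 + 4 = 10
WMA = 5063 / 10 = 506.300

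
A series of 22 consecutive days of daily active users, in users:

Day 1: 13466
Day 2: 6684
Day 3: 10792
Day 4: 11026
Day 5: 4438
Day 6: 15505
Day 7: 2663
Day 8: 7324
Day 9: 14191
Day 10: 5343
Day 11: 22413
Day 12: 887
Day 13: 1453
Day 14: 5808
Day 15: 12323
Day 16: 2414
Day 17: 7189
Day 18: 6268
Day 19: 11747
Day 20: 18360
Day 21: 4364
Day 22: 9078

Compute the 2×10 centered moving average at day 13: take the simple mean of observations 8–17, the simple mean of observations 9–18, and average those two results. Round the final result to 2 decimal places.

Sum over 8–17: 7324 + 14191 + 5343 + 22413 + 887 + 1453 + 5808 + 12323 + 2414 + 7189 = 79345
Sum over 9–18: 14191 + 5343 + 22413 + 887 + 1453 + 5808 + 12323 + 2414 + 7189 + 6268 = 78289
CMA at t=13 = (79345 + 78289) / (2·10) = 157634 / 20 = 7881.70

7881.70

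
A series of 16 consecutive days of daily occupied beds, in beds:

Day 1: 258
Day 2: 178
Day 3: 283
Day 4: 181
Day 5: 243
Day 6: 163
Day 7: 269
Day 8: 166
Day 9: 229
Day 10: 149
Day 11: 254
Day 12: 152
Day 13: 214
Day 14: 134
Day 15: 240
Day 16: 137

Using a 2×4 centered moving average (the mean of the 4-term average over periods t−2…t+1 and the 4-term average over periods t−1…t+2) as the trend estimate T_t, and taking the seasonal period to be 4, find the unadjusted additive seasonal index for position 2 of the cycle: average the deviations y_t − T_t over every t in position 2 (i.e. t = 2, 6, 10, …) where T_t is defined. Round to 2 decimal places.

Season position 2 occurs at t = 6, 10, 14 (where T_t is defined).
t=6: T_6 = 212.1250; y_6 − T_6 = 163 − 212.1250 = -49.1250
t=10: T_10 = 197.7500; y_10 − T_10 = 149 − 197.7500 = -48.7500
t=14: T_14 = 183.1250; y_14 − T_14 = 134 − 183.1250 = -49.1250
Mean deviation: (-49.1250 + -48.7500 + -49.1250) / 3 = -49.00

-49.00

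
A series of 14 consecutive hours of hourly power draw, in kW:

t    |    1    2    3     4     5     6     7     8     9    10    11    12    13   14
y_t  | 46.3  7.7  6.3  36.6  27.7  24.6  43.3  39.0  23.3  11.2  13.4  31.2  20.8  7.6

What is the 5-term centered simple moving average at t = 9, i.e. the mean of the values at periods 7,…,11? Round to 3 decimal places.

Sum of periods 7–11: 43.3 + 39.0 + 23.3 + 11.2 + 13.4 = 130.2
Divide by 5: 130.2 / 5 = 26.040

26.040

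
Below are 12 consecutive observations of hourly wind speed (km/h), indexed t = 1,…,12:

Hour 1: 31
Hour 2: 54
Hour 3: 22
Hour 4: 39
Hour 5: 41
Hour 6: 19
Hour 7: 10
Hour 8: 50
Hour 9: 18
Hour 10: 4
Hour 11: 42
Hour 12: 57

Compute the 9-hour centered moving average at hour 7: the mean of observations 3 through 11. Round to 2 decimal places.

Sum of periods 3–11: 22 + 39 + 41 + 19 + 10 + 50 + 18 + 4 + 42 = 245
Divide by 9: 245 / 9 = 27.22

27.22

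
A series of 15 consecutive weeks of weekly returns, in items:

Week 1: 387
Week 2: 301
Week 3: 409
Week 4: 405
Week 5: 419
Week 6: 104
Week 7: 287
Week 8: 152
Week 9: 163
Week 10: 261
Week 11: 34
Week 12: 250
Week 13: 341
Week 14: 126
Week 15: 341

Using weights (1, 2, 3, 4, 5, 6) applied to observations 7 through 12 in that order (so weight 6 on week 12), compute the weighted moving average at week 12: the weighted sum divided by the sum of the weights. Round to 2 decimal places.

Weighted sum: 1·287 + 2·152 + 3·163 + 4·261 + 5·34 + 6·250 = 287 + 304 + 489 + 1044 + 170 + 1500 = 3794
Weight total: 1 + 2 + 3 + 4 + 5 + 6 = 21
WMA = 3794 / 21 = 180.67

180.67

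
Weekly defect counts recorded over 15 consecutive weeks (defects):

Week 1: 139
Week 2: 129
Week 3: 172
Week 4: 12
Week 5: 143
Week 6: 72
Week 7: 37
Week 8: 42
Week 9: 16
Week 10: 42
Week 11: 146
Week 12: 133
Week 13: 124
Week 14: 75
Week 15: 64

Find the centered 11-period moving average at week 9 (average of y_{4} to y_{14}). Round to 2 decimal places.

Sum of periods 4–14: 12 + 143 + 72 + 37 + 42 + 16 + 42 + 146 + 133 + 124 + 75 = 842
Divide by 11: 842 / 11 = 76.55

76.55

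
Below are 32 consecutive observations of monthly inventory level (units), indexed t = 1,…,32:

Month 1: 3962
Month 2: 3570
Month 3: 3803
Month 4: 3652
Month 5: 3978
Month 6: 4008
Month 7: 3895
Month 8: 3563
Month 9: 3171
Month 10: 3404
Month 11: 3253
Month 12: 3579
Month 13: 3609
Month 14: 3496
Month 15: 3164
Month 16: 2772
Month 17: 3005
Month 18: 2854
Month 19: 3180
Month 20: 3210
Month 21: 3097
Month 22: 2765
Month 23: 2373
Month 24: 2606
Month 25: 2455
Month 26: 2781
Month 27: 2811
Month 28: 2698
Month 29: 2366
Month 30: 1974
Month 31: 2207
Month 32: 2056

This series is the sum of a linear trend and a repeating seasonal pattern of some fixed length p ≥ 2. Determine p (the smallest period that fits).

7

First differences y_{t+1} − y_t: -392, 233, -151, 326, 30, -113, -332, -392, 233, -151, 326, 30, -113, -332, -392, 233, …
The difference pattern repeats every 7 terms and not for any smaller step, so p = 7.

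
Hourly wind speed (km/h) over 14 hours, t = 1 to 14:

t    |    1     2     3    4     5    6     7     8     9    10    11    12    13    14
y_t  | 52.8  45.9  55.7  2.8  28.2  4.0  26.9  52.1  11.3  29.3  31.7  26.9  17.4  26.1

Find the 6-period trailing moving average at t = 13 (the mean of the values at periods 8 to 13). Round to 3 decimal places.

28.117

Sum of periods 8–13: 52.1 + 11.3 + 29.3 + 31.7 + 26.9 + 17.4 = 168.7
Divide by 6: 168.7 / 6 = 28.117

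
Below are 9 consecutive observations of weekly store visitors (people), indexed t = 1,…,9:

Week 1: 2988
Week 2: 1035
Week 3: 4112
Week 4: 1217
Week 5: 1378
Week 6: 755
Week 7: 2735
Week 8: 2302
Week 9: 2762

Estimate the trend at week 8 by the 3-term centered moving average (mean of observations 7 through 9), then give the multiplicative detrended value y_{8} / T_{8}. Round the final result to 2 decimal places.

Trend T_8 = (2735 + 2302 + 2762) / 3 = 7799/3 = 2599.6667
Ratio to trend: 2302 / 2599.6667 = 0.89

0.89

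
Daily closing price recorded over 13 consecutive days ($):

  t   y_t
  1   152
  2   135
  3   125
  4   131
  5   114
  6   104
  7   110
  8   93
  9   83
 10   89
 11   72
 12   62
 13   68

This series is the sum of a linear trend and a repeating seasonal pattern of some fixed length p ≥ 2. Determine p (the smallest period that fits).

3

First differences y_{t+1} − y_t: -17, -10, 6, -17, -10, 6, -17, -10, …
The difference pattern repeats every 3 terms and not for any smaller step, so p = 3.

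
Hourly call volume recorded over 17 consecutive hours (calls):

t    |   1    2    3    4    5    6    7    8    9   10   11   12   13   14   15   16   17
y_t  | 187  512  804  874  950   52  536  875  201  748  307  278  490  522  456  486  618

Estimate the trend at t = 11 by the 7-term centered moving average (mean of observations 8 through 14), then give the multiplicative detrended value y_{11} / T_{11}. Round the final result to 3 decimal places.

Trend T_11 = (875 + 201 + 748 + 307 + 278 + 490 + 522) / 7 = 3421/7 = 488.71429
Ratio to trend: 307 / 488.71429 = 0.628

0.628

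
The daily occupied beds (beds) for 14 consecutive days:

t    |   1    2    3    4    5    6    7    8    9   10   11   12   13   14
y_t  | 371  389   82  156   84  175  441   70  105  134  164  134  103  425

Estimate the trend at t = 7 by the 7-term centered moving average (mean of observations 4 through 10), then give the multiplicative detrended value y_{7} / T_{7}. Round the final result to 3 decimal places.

Trend T_7 = (156 + 84 + 175 + 441 + 70 + 105 + 134) / 7 = 1165/7 = 166.42857
Ratio to trend: 441 / 166.42857 = 2.650

2.650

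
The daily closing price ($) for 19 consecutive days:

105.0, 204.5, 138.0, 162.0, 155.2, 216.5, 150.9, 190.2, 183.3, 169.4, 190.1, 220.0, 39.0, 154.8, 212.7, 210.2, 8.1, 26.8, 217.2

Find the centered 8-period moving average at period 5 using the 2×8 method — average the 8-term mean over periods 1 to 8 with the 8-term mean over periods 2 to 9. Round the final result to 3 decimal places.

Sum over 1–8: 105.0 + 204.5 + 138.0 + 162.0 + 155.2 + 216.5 + 150.9 + 190.2 = 1322.3
Sum over 2–9: 204.5 + 138.0 + 162.0 + 155.2 + 216.5 + 150.9 + 190.2 + 183.3 = 1400.6
CMA at t=5 = (1322.3 + 1400.6) / (2·8) = 2722.9 / 16 = 170.181

170.181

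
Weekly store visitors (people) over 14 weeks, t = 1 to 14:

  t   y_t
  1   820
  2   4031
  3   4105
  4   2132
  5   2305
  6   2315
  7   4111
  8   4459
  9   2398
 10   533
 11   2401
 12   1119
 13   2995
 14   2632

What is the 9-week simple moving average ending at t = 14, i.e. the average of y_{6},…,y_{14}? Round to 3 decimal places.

2551.444

Sum of periods 6–14: 2315 + 4111 + 4459 + 2398 + 533 + 2401 + 1119 + 2995 + 2632 = 22963
Divide by 9: 22963 / 9 = 2551.444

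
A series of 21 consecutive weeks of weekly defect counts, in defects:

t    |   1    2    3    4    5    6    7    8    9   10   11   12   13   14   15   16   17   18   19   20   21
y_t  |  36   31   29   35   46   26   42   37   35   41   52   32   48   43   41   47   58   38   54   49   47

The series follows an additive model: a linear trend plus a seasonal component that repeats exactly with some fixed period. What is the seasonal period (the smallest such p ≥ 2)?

6

First differences y_{t+1} − y_t: -5, -2, 6, 11, -20, 16, -5, -2, 6, 11, -20, 16, -5, -2, …
The difference pattern repeats every 6 terms and not for any smaller step, so p = 6.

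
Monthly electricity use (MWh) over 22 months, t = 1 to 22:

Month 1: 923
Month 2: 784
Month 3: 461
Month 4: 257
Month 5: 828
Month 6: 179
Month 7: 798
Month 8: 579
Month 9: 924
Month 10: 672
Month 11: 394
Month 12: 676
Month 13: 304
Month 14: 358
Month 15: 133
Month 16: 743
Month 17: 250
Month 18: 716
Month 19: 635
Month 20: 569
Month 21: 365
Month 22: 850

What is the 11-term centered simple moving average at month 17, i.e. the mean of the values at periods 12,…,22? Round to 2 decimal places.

509.00

Sum of periods 12–22: 676 + 304 + 358 + 133 + 743 + 250 + 716 + 635 + 569 + 365 + 850 = 5599
Divide by 11: 5599 / 11 = 509.00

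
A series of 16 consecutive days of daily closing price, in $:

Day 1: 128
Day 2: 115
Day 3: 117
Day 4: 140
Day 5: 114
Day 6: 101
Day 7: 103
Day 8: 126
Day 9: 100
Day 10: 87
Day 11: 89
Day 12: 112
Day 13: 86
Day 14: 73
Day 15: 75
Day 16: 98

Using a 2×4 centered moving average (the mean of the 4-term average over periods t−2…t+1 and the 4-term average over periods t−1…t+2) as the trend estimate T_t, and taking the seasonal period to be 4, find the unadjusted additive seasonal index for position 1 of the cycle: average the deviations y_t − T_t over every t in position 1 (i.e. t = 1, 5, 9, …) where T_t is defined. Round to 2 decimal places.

Season position 1 occurs at t = 5, 9, 13 (where T_t is defined).
t=5: T_5 = 116.2500; y_5 − T_5 = 114 − 116.2500 = -2.2500
t=9: T_9 = 102.2500; y_9 − T_9 = 100 − 102.2500 = -2.2500
t=13: T_13 = 88.2500; y_13 − T_13 = 86 − 88.2500 = -2.2500
Mean deviation: (-2.2500 + -2.2500 + -2.2500) / 3 = -2.25

-2.25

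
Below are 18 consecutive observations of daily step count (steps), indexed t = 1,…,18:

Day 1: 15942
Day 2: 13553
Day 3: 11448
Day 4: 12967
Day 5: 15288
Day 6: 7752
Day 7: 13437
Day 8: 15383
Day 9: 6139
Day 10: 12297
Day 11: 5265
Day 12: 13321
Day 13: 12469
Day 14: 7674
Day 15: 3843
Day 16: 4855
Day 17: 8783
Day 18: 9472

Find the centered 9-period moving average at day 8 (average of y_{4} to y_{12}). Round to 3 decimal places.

11316.556

Sum of periods 4–12: 12967 + 15288 + 7752 + 13437 + 15383 + 6139 + 12297 + 5265 + 13321 = 101849
Divide by 9: 101849 / 9 = 11316.556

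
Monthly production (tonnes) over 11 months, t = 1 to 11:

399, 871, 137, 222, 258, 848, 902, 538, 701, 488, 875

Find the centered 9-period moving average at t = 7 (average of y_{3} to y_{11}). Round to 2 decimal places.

Sum of periods 3–11: 137 + 222 + 258 + 848 + 902 + 538 + 701 + 488 + 875 = 4969
Divide by 9: 4969 / 9 = 552.11

552.11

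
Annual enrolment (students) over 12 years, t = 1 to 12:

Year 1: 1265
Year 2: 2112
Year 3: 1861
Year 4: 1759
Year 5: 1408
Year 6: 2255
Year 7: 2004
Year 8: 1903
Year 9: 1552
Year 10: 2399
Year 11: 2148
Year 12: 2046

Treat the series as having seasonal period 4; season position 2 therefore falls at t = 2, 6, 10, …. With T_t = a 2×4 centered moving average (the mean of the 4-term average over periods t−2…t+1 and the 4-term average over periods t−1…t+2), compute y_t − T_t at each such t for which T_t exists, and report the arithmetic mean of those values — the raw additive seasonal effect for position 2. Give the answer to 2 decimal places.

Season position 2 occurs at t = 6, 10 (where T_t is defined).
t=6: T_6 = 1874.5000; y_6 − T_6 = 2255 − 1874.5000 = 380.5000
t=10: T_10 = 2018.3750; y_10 − T_10 = 2399 − 2018.3750 = 380.6250
Mean deviation: (380.5000 + 380.6250) / 2 = 380.56

380.56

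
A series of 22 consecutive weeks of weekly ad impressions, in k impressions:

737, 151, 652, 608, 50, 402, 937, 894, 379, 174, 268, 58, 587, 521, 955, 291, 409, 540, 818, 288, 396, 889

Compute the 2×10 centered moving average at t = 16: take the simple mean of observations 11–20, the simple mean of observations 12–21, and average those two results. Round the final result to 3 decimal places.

Sum over 11–20: 268 + 58 + 587 + 521 + 955 + 291 + 409 + 540 + 818 + 288 = 4735
Sum over 12–21: 58 + 587 + 521 + 955 + 291 + 409 + 540 + 818 + 288 + 396 = 4863
CMA at t=16 = (4735 + 4863) / (2·10) = 9598 / 20 = 479.900

479.900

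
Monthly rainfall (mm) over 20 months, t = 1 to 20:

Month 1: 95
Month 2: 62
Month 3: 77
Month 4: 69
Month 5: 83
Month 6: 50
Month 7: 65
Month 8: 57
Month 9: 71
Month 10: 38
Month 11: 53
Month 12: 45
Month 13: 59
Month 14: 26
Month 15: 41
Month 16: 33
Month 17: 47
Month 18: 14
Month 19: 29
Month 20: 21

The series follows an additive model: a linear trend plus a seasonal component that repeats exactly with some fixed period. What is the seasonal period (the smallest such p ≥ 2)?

First differences y_{t+1} − y_t: -33, 15, -8, 14, -33, 15, -8, 14, -33, 15, …
The difference pattern repeats every 4 terms and not for any smaller step, so p = 4.

4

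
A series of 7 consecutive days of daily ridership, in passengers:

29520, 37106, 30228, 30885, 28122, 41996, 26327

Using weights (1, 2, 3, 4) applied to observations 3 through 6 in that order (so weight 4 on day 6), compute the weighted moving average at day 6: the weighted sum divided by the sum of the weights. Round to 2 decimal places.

34434.80

Weighted sum: 1·30228 + 2·30885 + 3·28122 + 4·41996 = 30228 + 61770 + 84366 + 167984 = 344348
Weight total: 1 + 2 + 3 + 4 = 10
WMA = 344348 / 10 = 34434.80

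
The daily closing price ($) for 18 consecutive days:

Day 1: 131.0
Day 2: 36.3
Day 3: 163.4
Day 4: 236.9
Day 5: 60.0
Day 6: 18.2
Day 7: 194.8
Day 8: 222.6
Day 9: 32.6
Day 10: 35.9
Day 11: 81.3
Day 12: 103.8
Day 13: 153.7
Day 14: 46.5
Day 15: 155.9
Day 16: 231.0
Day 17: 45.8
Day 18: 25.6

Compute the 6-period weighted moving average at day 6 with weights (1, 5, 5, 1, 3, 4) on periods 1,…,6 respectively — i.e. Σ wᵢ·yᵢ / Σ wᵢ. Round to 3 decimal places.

85.221

Weighted sum: 1·131.0 + 5·36.3 + 5·163.4 + 1·236.9 + 3·60.0 + 4·18.2 = 131.0 + 181.5 + 817.0 + 236.9 + 180.0 + 72.8 = 1619.2
Weight total: 1 + 5 + 5 + 1 + 3 + 4 = 19
WMA = 1619.2 / 19 = 85.221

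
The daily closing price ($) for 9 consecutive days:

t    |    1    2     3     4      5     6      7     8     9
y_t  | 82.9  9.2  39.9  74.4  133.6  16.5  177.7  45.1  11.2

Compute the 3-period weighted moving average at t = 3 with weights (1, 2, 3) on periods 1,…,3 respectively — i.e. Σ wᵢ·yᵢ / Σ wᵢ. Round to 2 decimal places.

36.83

Weighted sum: 1·82.9 + 2·9.2 + 3·39.9 = 82.9 + 18.4 + 119.7 = 221.0
Weight total: 1 + 2 + 3 = 6
WMA = 221.0 / 6 = 36.83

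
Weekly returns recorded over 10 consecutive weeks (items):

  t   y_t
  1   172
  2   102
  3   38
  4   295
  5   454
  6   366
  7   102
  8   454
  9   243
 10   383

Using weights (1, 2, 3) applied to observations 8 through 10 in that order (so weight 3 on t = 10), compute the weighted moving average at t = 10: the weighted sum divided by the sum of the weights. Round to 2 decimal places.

348.17

Weighted sum: 1·454 + 2·243 + 3·383 = 454 + 486 + 1149 = 2089
Weight total: 1 + 2 + 3 = 6
WMA = 2089 / 6 = 348.17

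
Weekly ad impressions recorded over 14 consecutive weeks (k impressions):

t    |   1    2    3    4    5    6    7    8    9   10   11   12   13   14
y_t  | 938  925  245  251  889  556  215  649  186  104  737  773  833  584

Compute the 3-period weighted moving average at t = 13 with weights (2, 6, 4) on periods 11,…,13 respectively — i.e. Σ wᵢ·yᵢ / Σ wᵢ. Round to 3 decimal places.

787.000

Weighted sum: 2·737 + 6·773 + 4·833 = 1474 + 4638 + 3332 = 9444
Weight total: 2 + 6 + 4 = 12
WMA = 9444 / 12 = 787.000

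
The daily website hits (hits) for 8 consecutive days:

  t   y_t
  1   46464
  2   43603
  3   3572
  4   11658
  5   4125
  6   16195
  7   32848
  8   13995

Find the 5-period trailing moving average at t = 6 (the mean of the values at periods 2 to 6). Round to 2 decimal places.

Sum of periods 2–6: 43603 + 3572 + 11658 + 4125 + 16195 = 79153
Divide by 5: 79153 / 5 = 15830.60

15830.60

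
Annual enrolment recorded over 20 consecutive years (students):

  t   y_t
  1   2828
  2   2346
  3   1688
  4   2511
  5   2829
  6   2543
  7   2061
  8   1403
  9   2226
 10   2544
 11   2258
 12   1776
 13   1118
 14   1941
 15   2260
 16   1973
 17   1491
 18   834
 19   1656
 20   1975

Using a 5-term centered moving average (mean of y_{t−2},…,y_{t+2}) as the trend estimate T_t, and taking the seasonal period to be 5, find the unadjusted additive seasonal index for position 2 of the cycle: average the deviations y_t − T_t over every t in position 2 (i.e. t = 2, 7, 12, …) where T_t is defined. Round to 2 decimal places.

Season position 2 occurs at t = 7, 12, 17 (where T_t is defined).
t=7: T_7 = 2212.4000; y_7 − T_7 = 2061 − 2212.4000 = -151.4000
t=12: T_12 = 1927.4000; y_12 − T_12 = 1776 − 1927.4000 = -151.4000
t=17: T_17 = 1642.8000; y_17 − T_17 = 1491 − 1642.8000 = -151.8000
Mean deviation: (-151.4000 + -151.4000 + -151.8000) / 3 = -151.53

-151.53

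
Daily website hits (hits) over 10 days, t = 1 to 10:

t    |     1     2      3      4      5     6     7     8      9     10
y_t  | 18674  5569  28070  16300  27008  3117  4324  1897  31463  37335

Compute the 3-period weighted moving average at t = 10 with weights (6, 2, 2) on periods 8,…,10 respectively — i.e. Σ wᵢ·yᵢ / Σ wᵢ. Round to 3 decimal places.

14897.800

Weighted sum: 6·1897 + 2·31463 + 2·37335 = 11382 + 62926 + 74670 = 148978
Weight total: 6 + 2 + 2 = 10
WMA = 148978 / 10 = 14897.800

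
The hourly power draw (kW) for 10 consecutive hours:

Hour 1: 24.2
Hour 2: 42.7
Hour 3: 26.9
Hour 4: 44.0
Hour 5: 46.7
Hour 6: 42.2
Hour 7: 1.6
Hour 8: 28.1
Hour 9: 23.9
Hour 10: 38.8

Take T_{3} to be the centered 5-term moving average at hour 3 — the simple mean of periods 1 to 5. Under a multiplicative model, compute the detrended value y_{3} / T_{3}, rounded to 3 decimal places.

Trend T_3 = (24.2 + 42.7 + 26.9 + 44.0 + 46.7) / 5 = 184.5/5 = 36.90000
Ratio to trend: 26.9 / 36.90000 = 0.729

0.729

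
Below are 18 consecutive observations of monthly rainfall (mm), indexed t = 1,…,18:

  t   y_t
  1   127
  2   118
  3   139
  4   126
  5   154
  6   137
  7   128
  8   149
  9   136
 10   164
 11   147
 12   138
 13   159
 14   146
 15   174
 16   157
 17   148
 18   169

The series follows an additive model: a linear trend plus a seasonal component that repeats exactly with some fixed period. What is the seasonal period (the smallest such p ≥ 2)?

5

First differences y_{t+1} − y_t: -9, 21, -13, 28, -17, -9, 21, -13, 28, -17, -9, 21, …
The difference pattern repeats every 5 terms and not for any smaller step, so p = 5.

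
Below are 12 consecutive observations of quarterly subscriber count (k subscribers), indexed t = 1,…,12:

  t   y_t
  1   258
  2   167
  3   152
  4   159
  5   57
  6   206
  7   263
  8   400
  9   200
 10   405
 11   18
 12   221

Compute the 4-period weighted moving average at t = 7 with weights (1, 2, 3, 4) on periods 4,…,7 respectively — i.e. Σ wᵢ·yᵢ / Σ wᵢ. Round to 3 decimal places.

Weighted sum: 1·159 + 2·57 + 3·206 + 4·263 = 159 + 114 + 618 + 1052 = 1943
Weight total: 1 + 2 + 3 + 4 = 10
WMA = 1943 / 10 = 194.300

194.300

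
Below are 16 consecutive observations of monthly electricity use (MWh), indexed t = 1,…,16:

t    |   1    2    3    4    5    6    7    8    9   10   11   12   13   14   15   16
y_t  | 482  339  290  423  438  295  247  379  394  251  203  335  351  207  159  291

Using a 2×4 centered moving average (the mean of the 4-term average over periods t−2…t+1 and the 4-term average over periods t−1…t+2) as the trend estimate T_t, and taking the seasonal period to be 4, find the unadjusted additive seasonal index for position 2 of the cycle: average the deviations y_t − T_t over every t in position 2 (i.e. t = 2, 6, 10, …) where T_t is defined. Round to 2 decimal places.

-50.33

Season position 2 occurs at t = 6, 10, 14 (where T_t is defined).
t=6: T_6 = 345.2500; y_6 − T_6 = 295 − 345.2500 = -50.2500
t=10: T_10 = 301.2500; y_10 − T_10 = 251 − 301.2500 = -50.2500
t=14: T_14 = 257.5000; y_14 − T_14 = 207 − 257.5000 = -50.5000
Mean deviation: (-50.2500 + -50.2500 + -50.5000) / 3 = -50.33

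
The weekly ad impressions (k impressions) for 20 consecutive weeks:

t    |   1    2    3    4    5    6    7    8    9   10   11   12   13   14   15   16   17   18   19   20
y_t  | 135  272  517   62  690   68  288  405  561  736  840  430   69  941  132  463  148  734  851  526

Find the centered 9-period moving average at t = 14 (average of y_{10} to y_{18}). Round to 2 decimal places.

499.22

Sum of periods 10–18: 736 + 840 + 430 + 69 + 941 + 132 + 463 + 148 + 734 = 4493
Divide by 9: 4493 / 9 = 499.22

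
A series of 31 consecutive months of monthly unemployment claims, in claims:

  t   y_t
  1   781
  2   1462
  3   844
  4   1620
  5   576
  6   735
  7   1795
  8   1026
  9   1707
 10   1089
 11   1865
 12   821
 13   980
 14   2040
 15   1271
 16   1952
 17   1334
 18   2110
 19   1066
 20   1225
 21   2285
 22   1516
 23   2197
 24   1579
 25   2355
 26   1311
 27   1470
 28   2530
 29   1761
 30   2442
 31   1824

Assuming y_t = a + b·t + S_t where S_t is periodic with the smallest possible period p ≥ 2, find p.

First differences y_{t+1} − y_t: 681, -618, 776, -1044, 159, 1060, -769, 681, -618, 776, -1044, 159, 1060, -769, 681, -618, …
The difference pattern repeats every 7 terms and not for any smaller step, so p = 7.

7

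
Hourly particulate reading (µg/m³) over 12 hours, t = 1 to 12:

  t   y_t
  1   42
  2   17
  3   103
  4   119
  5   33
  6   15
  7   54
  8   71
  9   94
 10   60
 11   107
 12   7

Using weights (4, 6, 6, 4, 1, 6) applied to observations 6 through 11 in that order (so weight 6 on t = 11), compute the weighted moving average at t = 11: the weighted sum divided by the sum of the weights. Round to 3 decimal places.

69.926

Weighted sum: 4·15 + 6·54 + 6·71 + 4·94 + 1·60 + 6·107 = 60 + 324 + 426 + 376 + 60 + 642 = 1888
Weight total: 4 + 6 + 6 + 4 + 1 + 6 = 27
WMA = 1888 / 27 = 69.926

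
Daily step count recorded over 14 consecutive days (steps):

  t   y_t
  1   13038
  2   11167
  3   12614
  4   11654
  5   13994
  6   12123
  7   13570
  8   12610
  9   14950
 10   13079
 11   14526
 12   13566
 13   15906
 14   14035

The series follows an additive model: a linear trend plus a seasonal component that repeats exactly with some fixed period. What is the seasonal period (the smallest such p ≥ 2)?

4

First differences y_{t+1} − y_t: -1871, 1447, -960, 2340, -1871, 1447, -960, 2340, -1871, 1447, …
The difference pattern repeats every 4 terms and not for any smaller step, so p = 4.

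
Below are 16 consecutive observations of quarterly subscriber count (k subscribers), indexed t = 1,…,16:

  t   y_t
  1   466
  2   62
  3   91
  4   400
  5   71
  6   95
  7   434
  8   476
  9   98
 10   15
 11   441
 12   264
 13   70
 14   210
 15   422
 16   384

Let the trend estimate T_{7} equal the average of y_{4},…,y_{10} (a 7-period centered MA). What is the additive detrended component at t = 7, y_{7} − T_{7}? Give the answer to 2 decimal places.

207.00

Trend T_7 = (400 + 71 + 95 + 434 + 476 + 98 + 15) / 7 = 1589/7 = 227.0000
Detrended value: 434 − 227.0000 = 207.00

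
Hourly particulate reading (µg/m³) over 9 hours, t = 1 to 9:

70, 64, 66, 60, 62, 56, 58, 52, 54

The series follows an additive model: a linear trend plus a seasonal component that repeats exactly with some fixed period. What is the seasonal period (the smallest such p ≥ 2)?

First differences y_{t+1} − y_t: -6, 2, -6, 2, -6, 2, …
The difference pattern repeats every 2 terms and not for any smaller step, so p = 2.

2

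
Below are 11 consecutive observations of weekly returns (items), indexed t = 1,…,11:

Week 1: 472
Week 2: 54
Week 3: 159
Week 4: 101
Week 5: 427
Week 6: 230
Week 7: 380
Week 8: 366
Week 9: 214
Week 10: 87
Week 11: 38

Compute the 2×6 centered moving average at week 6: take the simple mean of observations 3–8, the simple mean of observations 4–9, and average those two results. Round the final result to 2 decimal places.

Sum over 3–8: 159 + 101 + 427 + 230 + 380 + 366 = 1663
Sum over 4–9: 101 + 427 + 230 + 380 + 366 + 214 = 1718
CMA at t=6 = (1663 + 1718) / (2·6) = 3381 / 12 = 281.75

281.75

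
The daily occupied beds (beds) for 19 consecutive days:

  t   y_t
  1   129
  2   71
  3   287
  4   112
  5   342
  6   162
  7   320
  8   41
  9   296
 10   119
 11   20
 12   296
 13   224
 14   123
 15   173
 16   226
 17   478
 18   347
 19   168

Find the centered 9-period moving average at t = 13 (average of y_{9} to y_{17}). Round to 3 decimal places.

217.222

Sum of periods 9–17: 296 + 119 + 20 + 296 + 224 + 123 + 173 + 226 + 478 = 1955
Divide by 9: 1955 / 9 = 217.222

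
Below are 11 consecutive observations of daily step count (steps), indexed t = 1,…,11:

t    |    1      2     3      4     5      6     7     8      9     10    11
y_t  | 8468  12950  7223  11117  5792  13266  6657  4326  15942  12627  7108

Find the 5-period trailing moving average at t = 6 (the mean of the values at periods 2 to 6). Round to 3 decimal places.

10069.600

Sum of periods 2–6: 12950 + 7223 + 11117 + 5792 + 13266 = 50348
Divide by 5: 50348 / 5 = 10069.600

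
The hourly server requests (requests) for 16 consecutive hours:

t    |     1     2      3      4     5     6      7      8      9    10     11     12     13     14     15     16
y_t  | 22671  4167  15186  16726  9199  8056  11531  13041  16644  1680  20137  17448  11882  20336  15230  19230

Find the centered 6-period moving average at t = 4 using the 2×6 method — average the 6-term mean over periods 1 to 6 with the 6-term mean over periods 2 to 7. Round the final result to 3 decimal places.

11739.167

Sum over 1–6: 22671 + 4167 + 15186 + 16726 + 9199 + 8056 = 76005
Sum over 2–7: 4167 + 15186 + 16726 + 9199 + 8056 + 11531 = 64865
CMA at t=4 = (76005 + 64865) / (2·6) = 140870 / 12 = 11739.167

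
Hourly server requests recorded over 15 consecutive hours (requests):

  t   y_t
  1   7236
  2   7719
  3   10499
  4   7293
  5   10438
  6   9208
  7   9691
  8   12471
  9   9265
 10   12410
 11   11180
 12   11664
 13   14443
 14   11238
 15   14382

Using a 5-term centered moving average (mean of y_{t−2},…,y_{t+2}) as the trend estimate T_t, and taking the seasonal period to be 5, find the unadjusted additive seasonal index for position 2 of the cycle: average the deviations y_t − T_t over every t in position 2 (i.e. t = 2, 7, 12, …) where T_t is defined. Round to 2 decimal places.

Season position 2 occurs at t = 7, 12 (where T_t is defined).
t=7: T_7 = 10214.6000; y_7 − T_7 = 9691 − 10214.6000 = -523.6000
t=12: T_12 = 12187.0000; y_12 − T_12 = 11664 − 12187.0000 = -523.0000
Mean deviation: (-523.6000 + -523.0000) / 2 = -523.30

-523.30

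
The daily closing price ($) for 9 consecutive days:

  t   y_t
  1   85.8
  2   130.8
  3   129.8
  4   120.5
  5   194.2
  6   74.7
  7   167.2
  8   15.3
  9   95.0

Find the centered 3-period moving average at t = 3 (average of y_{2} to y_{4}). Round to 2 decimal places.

Sum of periods 2–4: 130.8 + 129.8 + 120.5 = 381.1
Divide by 3: 381.1 / 3 = 127.03

127.03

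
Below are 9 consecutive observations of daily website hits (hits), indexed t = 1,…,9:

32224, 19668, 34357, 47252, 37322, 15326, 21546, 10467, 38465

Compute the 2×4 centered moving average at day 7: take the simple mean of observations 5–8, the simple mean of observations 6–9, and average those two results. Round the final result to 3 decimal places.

21308.125

Sum over 5–8: 37322 + 15326 + 21546 + 10467 = 84661
Sum over 6–9: 15326 + 21546 + 10467 + 38465 = 85804
CMA at t=7 = (84661 + 85804) / (2·4) = 170465 / 8 = 21308.125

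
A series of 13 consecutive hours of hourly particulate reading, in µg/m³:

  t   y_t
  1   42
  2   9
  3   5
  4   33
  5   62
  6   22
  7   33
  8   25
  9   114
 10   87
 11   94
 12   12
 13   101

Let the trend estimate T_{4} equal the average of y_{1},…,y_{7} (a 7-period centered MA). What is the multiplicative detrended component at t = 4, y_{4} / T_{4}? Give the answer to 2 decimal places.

Trend T_4 = (42 + 9 + 5 + 33 + 62 + 22 + 33) / 7 = 206/7 = 29.4286
Ratio to trend: 33 / 29.4286 = 1.12

1.12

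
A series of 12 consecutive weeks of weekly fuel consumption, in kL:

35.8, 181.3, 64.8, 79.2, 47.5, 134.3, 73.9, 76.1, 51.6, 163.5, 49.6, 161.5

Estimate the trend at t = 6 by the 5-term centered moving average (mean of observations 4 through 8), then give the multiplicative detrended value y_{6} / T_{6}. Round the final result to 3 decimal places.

Trend T_6 = (79.2 + 47.5 + 134.3 + 73.9 + 76.1) / 5 = 411.0/5 = 82.20000
Ratio to trend: 134.3 / 82.20000 = 1.634

1.634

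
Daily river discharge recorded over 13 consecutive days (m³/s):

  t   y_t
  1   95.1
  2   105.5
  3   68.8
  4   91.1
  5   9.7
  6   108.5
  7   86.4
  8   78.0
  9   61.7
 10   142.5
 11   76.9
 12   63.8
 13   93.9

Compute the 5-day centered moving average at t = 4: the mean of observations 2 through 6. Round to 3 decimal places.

Sum of periods 2–6: 105.5 + 68.8 + 91.1 + 9.7 + 108.5 = 383.6
Divide by 5: 383.6 / 5 = 76.720

76.720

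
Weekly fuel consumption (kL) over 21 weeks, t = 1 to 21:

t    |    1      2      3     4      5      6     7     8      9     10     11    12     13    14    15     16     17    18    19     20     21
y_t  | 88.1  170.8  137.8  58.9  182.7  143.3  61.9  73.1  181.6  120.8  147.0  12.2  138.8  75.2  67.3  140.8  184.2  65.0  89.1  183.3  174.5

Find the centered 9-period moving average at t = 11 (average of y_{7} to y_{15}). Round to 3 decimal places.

Sum of periods 7–15: 61.9 + 73.1 + 181.6 + 120.8 + 147.0 + 12.2 + 138.8 + 75.2 + 67.3 = 877.9
Divide by 9: 877.9 / 9 = 97.544

97.544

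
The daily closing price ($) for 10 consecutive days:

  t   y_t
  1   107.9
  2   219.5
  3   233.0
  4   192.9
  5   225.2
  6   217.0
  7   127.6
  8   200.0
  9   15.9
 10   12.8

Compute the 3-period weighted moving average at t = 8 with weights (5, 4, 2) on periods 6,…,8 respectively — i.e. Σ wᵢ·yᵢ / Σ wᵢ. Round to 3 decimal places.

Weighted sum: 5·217.0 + 4·127.6 + 2·200.0 = 1085.0 + 510.4 + 400.0 = 1995.4
Weight total: 5 + 4 + 2 = 11
WMA = 1995.4 / 11 = 181.400

181.400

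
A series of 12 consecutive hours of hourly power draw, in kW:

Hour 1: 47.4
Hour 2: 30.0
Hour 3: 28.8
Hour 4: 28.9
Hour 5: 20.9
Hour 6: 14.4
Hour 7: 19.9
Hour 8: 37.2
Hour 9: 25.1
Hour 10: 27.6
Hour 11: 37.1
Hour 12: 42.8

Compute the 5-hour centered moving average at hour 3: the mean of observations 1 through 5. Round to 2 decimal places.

Sum of periods 1–5: 47.4 + 30.0 + 28.8 + 28.9 + 20.9 = 156.0
Divide by 5: 156.0 / 5 = 31.20

31.20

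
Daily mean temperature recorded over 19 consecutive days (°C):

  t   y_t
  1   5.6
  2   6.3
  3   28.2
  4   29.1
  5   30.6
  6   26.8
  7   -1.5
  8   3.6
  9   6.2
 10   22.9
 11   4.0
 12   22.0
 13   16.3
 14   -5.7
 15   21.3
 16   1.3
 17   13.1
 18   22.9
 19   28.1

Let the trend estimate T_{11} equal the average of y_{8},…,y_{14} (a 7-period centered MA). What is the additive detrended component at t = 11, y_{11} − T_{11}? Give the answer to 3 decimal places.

-5.900

Trend T_11 = (3.6 + 6.2 + 22.9 + 4.0 + 22.0 + 16.3 + (-5.7)) / 7 = 69.3/7 = 9.90000
Detrended value: 4.0 − 9.90000 = -5.900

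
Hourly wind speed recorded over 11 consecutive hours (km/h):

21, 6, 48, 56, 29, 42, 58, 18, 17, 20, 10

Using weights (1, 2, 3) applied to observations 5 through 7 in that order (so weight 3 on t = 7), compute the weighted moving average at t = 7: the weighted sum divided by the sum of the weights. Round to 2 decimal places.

47.83

Weighted sum: 1·29 + 2·42 + 3·58 = 29 + 84 + 174 = 287
Weight total: 1 + 2 + 3 = 6
WMA = 287 / 6 = 47.83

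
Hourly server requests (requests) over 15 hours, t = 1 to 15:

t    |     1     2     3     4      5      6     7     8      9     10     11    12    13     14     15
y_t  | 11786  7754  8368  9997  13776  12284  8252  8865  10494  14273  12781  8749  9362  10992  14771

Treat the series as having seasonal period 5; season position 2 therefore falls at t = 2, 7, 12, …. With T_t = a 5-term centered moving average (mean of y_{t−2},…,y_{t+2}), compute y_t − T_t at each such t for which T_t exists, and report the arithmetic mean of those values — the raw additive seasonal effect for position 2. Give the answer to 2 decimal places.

Season position 2 occurs at t = 7, 12 (where T_t is defined).
t=7: T_7 = 10734.2000; y_7 − T_7 = 8252 − 10734.2000 = -2482.2000
t=12: T_12 = 11231.4000; y_12 − T_12 = 8749 − 11231.4000 = -2482.4000
Mean deviation: (-2482.2000 + -2482.4000) / 2 = -2482.30

-2482.30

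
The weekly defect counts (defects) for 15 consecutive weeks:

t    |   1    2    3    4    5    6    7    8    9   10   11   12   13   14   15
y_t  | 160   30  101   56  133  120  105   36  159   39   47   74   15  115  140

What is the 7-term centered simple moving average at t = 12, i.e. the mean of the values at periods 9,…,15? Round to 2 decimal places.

84.14

Sum of periods 9–15: 159 + 39 + 47 + 74 + 15 + 115 + 140 = 589
Divide by 7: 589 / 7 = 84.14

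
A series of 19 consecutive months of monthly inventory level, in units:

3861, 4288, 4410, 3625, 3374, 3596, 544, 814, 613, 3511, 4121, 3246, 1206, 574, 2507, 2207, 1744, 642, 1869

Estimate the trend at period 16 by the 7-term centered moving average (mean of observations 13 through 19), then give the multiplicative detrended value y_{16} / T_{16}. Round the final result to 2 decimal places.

Trend T_16 = (1206 + 574 + 2507 + 2207 + 1744 + 642 + 1869) / 7 = 10749/7 = 1535.5714
Ratio to trend: 2207 / 1535.5714 = 1.44

1.44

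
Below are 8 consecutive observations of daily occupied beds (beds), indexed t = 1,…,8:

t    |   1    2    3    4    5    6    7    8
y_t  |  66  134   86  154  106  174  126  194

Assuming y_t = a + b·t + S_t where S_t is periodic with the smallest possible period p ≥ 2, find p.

2

First differences y_{t+1} − y_t: 68, -48, 68, -48, 68, -48, …
The difference pattern repeats every 2 terms and not for any smaller step, so p = 2.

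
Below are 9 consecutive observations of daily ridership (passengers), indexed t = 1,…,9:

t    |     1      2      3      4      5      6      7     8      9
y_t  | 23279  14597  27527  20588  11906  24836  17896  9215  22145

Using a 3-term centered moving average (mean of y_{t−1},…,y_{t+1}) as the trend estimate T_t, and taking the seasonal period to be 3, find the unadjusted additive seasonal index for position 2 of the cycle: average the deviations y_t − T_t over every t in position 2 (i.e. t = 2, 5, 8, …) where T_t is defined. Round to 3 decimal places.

Season position 2 occurs at t = 2, 5, 8 (where T_t is defined).
t=2: T_2 = 21801.00000; y_2 − T_2 = 14597 − 21801.00000 = -7204.00000
t=5: T_5 = 19110.00000; y_5 − T_5 = 11906 − 19110.00000 = -7204.00000
t=8: T_8 = 16418.66667; y_8 − T_8 = 9215 − 16418.66667 = -7203.66667
Mean deviation: (-7204.00000 + -7204.00000 + -7203.66667) / 3 = -7203.889

-7203.889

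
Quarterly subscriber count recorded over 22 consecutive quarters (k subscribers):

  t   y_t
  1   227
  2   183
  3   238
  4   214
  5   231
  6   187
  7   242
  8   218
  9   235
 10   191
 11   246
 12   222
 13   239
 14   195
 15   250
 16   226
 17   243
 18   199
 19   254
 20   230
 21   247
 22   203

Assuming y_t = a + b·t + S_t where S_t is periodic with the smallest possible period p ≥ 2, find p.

4

First differences y_{t+1} − y_t: -44, 55, -24, 17, -44, 55, -24, 17, -44, 55, …
The difference pattern repeats every 4 terms and not for any smaller step, so p = 4.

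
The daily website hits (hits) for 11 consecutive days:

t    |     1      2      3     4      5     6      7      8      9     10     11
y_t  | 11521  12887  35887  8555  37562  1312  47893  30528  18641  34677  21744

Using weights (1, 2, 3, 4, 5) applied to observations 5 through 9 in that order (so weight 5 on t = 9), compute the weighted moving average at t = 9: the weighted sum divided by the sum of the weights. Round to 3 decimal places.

Weighted sum: 1·37562 + 2·1312 + 3·47893 + 4·30528 + 5·18641 = 37562 + 2624 + 143679 + 122112 + 93205 = 399182
Weight total: 1 + 2 + 3 + 4 + 5 = 15
WMA = 399182 / 15 = 26612.133

26612.133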